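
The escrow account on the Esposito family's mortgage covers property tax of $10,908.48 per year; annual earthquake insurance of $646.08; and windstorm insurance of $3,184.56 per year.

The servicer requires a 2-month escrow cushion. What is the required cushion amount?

$2,456.52

Property tax = $10,908.48/yr
Earthquake insurance = $646.08/yr
Windstorm insurance = $3,184.56/yr
Total annual escrow = $14,739.12
Per month = $14,739.12 ÷ 12 = $1,228.26
Reserve = 2 × $1,228.26 = $2,456.52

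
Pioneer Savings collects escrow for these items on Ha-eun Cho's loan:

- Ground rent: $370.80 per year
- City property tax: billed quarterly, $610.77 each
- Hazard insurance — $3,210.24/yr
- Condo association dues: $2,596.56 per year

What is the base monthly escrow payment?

$718.39

Ground rent = $370.80 per year
City property tax = $610.77 × 4 = $2,443.08 per year
Hazard insurance = $3,210.24 per year
Condo association dues = $2,596.56 per year
Total annual escrow = $8,620.68
Monthly escrow = $8,620.68 / 12 = $718.39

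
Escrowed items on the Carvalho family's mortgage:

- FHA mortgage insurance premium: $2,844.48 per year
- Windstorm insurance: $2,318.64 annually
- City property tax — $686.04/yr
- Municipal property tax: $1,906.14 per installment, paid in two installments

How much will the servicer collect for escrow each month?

FHA mortgage insurance premium — $2,844.48 per year
Windstorm insurance — $2,318.64 per year
City property tax — $686.04 per year
Municipal property tax — $1,906.14 × 2 = $3,812.28 per year
Total per year = $2,844.48 + $2,318.64 + $686.04 + $3,812.28 = $9,661.44
Base monthly escrow = $9,661.44 / 12 = $805.12

$805.12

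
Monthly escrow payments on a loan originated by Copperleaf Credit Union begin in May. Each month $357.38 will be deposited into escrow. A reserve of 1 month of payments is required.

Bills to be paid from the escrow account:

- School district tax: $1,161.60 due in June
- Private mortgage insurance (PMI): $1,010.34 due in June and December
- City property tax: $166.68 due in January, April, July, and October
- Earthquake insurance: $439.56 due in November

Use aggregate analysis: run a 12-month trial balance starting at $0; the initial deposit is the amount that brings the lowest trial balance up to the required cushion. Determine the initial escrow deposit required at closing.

Cushion = 1 × $357.38 = $357.38
Trial balance (start $0, +$357.38 each month, − disbursements):
  May: +$357.38 → $357.38
  Jun: +$357.38 − $2,171.94 → -$1,457.18
  Jul: +$357.38 − $166.68 → -$1,266.48
  Aug: +$357.38 → -$909.10
  Sep: +$357.38 → -$551.72
  Oct: +$357.38 − $166.68 → -$361.02
  Nov: +$357.38 − $439.56 → -$443.20
  Dec: +$357.38 − $1,010.34 → -$1,096.16
  Jan: +$357.38 − $166.68 → -$905.46
  Feb: +$357.38 → -$548.08
  Mar: +$357.38 → -$190.70
  Apr: +$357.38 − $166.68 → $0.00
Lowest trial balance = -$1,457.18 (Jun)
Initial deposit = cushion − low point = $357.38 − (-$1,457.18) = $1,814.56

$1,814.56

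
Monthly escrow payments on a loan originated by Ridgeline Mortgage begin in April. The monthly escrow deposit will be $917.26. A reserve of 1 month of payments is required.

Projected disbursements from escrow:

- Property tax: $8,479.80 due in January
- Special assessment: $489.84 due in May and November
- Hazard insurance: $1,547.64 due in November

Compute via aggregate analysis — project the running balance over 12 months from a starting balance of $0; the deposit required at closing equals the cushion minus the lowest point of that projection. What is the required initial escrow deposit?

Cushion = 1 × $917.26 = $917.26
Trial balance (start $0, +$917.26 each month, − disbursements):
  Apr: +$917.26 → $917.26
  May: +$917.26 − $489.84 → $1,344.68
  Jun: +$917.26 → $2,261.94
  Jul: +$917.26 → $3,179.20
  Aug: +$917.26 → $4,096.46
  Sep: +$917.26 → $5,013.72
  Oct: +$917.26 → $5,930.98
  Nov: +$917.26 − $2,037.48 → $4,810.76
  Dec: +$917.26 → $5,728.02
  Jan: +$917.26 − $8,479.80 → -$1,834.52
  Feb: +$917.26 → -$917.26
  Mar: +$917.26 → $0.00
Lowest trial balance = -$1,834.52 (Jan)
Initial deposit = cushion − low point = $917.26 − (-$1,834.52) = $2,751.78

$2,751.78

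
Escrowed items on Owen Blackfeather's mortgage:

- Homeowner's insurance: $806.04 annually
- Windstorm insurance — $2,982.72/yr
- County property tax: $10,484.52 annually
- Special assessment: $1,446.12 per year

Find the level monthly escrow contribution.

$1,309.95

Homeowner's insurance: $806.04/yr
Windstorm insurance: $2,982.72/yr
County property tax: $10,484.52/yr
Special assessment: $1,446.12/yr
Yearly total = $15,719.40
Per month = $15,719.40 ÷ 12 = $1,309.95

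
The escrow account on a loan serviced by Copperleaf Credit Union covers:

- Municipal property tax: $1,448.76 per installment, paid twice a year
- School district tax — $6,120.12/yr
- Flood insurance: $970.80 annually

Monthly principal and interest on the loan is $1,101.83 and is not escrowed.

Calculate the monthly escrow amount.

$832.37

Municipal property tax — $1,448.76 × 2 = $2,897.52
School district tax — $6,120.12
Flood insurance — $970.80
Annual escrow total = $9,988.44
Monthly escrow = $9,988.44 ÷ 12 = $832.37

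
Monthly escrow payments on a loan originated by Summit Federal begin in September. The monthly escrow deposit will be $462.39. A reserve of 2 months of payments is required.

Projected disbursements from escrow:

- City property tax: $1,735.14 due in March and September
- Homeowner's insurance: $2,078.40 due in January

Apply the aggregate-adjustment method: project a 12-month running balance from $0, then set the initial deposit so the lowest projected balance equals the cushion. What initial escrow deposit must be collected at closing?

$3,236.73

Cushion = 2 × $462.39 = $924.78
Trial balance (start $0, +$462.39 each month, − disbursements):
  Sep: +$462.39 − $1,735.14 → -$1,272.75
  Oct: +$462.39 → -$810.36
  Nov: +$462.39 → -$347.97
  Dec: +$462.39 → $114.42
  Jan: +$462.39 − $2,078.40 → -$1,501.59
  Feb: +$462.39 → -$1,039.20
  Mar: +$462.39 − $1,735.14 → -$2,311.95
  Apr: +$462.39 → -$1,849.56
  May: +$462.39 → -$1,387.17
  Jun: +$462.39 → -$924.78
  Jul: +$462.39 → -$462.39
  Aug: +$462.39 → $0.00
Lowest trial balance = -$2,311.95 (Mar)
Initial deposit = cushion − low point = $924.78 − (-$2,311.95) = $3,236.73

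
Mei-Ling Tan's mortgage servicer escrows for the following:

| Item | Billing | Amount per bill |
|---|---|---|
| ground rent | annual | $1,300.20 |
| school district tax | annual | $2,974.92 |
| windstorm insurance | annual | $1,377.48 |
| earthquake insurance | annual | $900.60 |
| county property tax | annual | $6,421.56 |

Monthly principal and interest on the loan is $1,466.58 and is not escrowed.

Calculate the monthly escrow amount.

Ground rent — $1,300.20 per year
School district tax — $2,974.92 per year
Windstorm insurance — $1,377.48 per year
Earthquake insurance — $900.60 per year
County property tax — $6,421.56 per year
Combined annual = $1,300.20 + $2,974.92 + $1,377.48 + $900.60 + $6,421.56 = $12,974.76
Per month = $12,974.76 / 12 = $1,081.23

$1,081.23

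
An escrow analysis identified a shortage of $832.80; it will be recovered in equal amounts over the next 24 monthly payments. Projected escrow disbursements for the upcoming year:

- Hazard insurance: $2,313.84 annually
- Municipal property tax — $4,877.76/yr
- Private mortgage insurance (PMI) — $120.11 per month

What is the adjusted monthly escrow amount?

$754.11

Hazard insurance = $2,313.84 per year
Municipal property tax = $4,877.76 per year
Private mortgage insurance (PMI) = $120.11 × 12 = $1,441.32 per year
Yearly total = $8,632.92
Per month = $8,632.92 ÷ 12 = $719.41
Shortage per month = $832.80 ÷ 24 = $34.70
New monthly escrow = $719.41 + $34.70 = $754.11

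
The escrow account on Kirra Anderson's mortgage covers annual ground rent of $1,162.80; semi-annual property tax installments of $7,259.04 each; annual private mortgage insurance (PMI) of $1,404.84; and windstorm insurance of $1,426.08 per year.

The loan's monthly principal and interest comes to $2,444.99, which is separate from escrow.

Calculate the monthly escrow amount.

Ground rent — $1,162.80
Property tax — $7,259.04 × 2 = $14,518.08
Private mortgage insurance (PMI) — $1,404.84
Windstorm insurance — $1,426.08
Combined annual = $1,162.80 + $14,518.08 + $1,404.84 + $1,426.08 = $18,511.80
Per month = $18,511.80 ÷ 12 = $1,542.65

$1,542.65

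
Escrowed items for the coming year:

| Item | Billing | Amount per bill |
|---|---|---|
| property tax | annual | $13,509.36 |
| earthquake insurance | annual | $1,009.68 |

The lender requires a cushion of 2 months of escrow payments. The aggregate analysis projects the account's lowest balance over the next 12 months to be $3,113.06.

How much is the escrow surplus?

Property tax = $13,509.36/yr
Earthquake insurance = $1,009.68/yr
Yearly total = $13,509.36 + $1,009.68 = $14,519.04
Per month = $14,519.04 ÷ 12 = $1,209.92
Required reserve = 2 × $1,209.92 = $2,419.84
Excess over cushion: $3,113.06 − $2,419.84 = $693.22

$693.22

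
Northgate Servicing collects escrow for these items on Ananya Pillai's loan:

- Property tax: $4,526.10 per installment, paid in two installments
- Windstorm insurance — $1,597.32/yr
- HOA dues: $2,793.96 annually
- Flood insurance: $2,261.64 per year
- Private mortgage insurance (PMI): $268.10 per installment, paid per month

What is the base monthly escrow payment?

Property tax — $4,526.10 × 2 = $9,052.20 per year
Windstorm insurance — $1,597.32 per year
HOA dues — $2,793.96 per year
Flood insurance — $2,261.64 per year
Private mortgage insurance (PMI) — $268.10 × 12 = $3,217.20 per year
Combined annual = $18,922.32
Monthly = $18,922.32 / 12 = $1,576.86

$1,576.86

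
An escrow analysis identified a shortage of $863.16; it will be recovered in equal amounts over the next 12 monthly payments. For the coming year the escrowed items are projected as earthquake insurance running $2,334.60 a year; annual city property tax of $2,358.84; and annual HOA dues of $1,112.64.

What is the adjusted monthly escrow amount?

Earthquake insurance: $2,334.60/yr
City property tax: $2,358.84/yr
HOA dues: $1,112.64/yr
Annual escrow total = $2,334.60 + $2,358.84 + $1,112.64 = $5,806.08
Monthly escrow = $5,806.08 / 12 = $483.84
Monthly shortage recovery: $863.16 ÷ 12 = $71.93
Adjusted monthly = $483.84 + $71.93 = $555.77

$555.77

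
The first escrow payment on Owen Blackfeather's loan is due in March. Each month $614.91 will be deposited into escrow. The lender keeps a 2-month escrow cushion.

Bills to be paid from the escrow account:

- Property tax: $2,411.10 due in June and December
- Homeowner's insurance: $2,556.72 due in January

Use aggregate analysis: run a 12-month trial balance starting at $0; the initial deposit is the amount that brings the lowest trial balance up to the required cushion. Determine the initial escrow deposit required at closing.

Cushion = 2 × $614.91 = $1,229.82
Trial balance (start $0, +$614.91 each month, − disbursements):
  Mar: +$614.91 → $614.91
  Apr: +$614.91 → $1,229.82
  May: +$614.91 → $1,844.73
  Jun: +$614.91 − $2,411.10 → $48.54
  Jul: +$614.91 → $663.45
  Aug: +$614.91 → $1,278.36
  Sep: +$614.91 → $1,893.27
  Oct: +$614.91 → $2,508.18
  Nov: +$614.91 → $3,123.09
  Dec: +$614.91 − $2,411.10 → $1,326.90
  Jan: +$614.91 − $2,556.72 → -$614.91
  Feb: +$614.91 → $0.00
Lowest trial balance = -$614.91 (Jan)
Initial deposit = cushion − low point = $1,229.82 − (-$614.91) = $1,844.73

$1,844.73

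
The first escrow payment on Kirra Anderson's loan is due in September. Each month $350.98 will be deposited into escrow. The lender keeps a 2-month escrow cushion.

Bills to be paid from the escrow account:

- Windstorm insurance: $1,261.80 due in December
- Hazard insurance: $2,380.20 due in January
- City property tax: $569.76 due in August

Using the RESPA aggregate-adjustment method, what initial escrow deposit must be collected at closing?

$2,589.06

Cushion = 2 × $350.98 = $701.96
Trial balance (start $0, +$350.98 each month, − disbursements):
  Sep: +$350.98 → $350.98
  Oct: +$350.98 → $701.96
  Nov: +$350.98 → $1,052.94
  Dec: +$350.98 − $1,261.80 → $142.12
  Jan: +$350.98 − $2,380.20 → -$1,887.10
  Feb: +$350.98 → -$1,536.12
  Mar: +$350.98 → -$1,185.14
  Apr: +$350.98 → -$834.16
  May: +$350.98 → -$483.18
  Jun: +$350.98 → -$132.20
  Jul: +$350.98 → $218.78
  Aug: +$350.98 − $569.76 → $0.00
Lowest trial balance = -$1,887.10 (Jan)
Initial deposit = cushion − low point = $701.96 − (-$1,887.10) = $2,589.06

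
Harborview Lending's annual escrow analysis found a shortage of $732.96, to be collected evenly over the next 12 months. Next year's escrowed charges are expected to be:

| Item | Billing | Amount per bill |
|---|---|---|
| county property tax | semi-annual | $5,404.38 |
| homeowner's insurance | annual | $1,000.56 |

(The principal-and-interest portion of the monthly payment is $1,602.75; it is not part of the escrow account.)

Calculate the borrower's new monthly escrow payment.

$1,045.19

County property tax = $5,404.38 × 2 = $10,808.76 annually
Homeowner's insurance = $1,000.56 annually
Combined annual = $10,808.76 + $1,000.56 = $11,809.32
Monthly = $11,809.32 / 12 = $984.11
Monthly shortage recovery: $732.96 ÷ 12 = $61.08
New monthly escrow = $984.11 + $61.08 = $1,045.19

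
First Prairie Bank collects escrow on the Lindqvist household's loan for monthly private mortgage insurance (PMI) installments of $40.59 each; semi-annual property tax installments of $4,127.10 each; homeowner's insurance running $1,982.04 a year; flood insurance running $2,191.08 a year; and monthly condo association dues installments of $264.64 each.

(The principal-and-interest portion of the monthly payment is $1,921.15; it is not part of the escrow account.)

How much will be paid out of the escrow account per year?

$16,090.08

Private mortgage insurance (PMI): $40.59 × 12 = $487.08/yr
Property tax: $4,127.10 × 2 = $8,254.20/yr
Homeowner's insurance: $1,982.04/yr
Flood insurance: $2,191.08/yr
Condo association dues: $264.64 × 12 = $3,175.68/yr
Combined annual = $487.08 + $8,254.20 + $1,982.04 + $2,191.08 + $3,175.68 = $16,090.08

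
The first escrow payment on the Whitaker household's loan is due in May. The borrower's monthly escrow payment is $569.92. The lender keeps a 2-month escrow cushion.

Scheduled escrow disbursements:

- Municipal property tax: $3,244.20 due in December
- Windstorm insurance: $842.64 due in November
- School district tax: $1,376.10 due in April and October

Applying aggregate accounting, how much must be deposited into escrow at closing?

Cushion = 2 × $569.92 = $1,139.84
Trial balance (start $0, +$569.92 each month, − disbursements):
  May: +$569.92 → $569.92
  Jun: +$569.92 → $1,139.84
  Jul: +$569.92 → $1,709.76
  Aug: +$569.92 → $2,279.68
  Sep: +$569.92 → $2,849.60
  Oct: +$569.92 − $1,376.10 → $2,043.42
  Nov: +$569.92 − $842.64 → $1,770.70
  Dec: +$569.92 − $3,244.20 → -$903.58
  Jan: +$569.92 → -$333.66
  Feb: +$569.92 → $236.26
  Mar: +$569.92 → $806.18
  Apr: +$569.92 − $1,376.10 → $0.00
Lowest trial balance = -$903.58 (Dec)
Initial deposit = cushion − low point = $1,139.84 − (-$903.58) = $2,043.42

$2,043.42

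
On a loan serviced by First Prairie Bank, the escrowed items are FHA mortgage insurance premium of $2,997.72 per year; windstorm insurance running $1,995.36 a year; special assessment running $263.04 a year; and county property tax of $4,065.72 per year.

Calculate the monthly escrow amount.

$776.82

FHA mortgage insurance premium — $2,997.72/yr
Windstorm insurance — $1,995.36/yr
Special assessment — $263.04/yr
County property tax — $4,065.72/yr
Combined annual = $2,997.72 + $1,995.36 + $263.04 + $4,065.72 = $9,321.84
Monthly = $9,321.84 ÷ 12 = $776.82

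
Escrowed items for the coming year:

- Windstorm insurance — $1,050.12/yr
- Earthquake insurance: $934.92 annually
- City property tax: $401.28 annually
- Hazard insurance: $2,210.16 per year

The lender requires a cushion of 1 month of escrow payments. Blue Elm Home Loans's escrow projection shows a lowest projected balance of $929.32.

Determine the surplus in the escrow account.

Windstorm insurance = $1,050.12
Earthquake insurance = $934.92
City property tax = $401.28
Hazard insurance = $2,210.16
Combined annual = $1,050.12 + $934.92 + $401.28 + $2,210.16 = $4,596.48
Monthly = $4,596.48 / 12 = $383.04
Required reserve = 1 × $383.04 = $383.04
Excess over cushion: $929.32 − $383.04 = $546.28

$546.28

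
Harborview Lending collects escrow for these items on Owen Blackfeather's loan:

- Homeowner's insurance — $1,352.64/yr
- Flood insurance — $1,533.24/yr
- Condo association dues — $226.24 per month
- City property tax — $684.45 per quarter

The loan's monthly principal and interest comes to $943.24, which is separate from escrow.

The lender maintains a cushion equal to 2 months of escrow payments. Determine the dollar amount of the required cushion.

Homeowner's insurance — $1,352.64
Flood insurance — $1,533.24
Condo association dues — $226.24 × 12 = $2,714.88
City property tax — $684.45 × 4 = $2,737.80
Yearly total = $1,352.64 + $1,533.24 + $2,714.88 + $2,737.80 = $8,338.56
Monthly escrow = $8,338.56 ÷ 12 = $694.88
Cushion = 2 × $694.88 = $1,389.76

$1,389.76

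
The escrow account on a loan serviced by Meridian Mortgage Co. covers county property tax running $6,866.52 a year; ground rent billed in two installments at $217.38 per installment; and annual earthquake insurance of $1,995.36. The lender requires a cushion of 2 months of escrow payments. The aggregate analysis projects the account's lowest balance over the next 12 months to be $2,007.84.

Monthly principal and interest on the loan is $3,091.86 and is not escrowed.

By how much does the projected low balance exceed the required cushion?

County property tax = $6,866.52 annually
Ground rent = $217.38 × 2 = $434.76 annually
Earthquake insurance = $1,995.36 annually
Yearly total = $6,866.52 + $434.76 + $1,995.36 = $9,296.64
Base monthly escrow = $9,296.64 / 12 = $774.72
Cushion = 2 × $774.72 = $1,549.44
Surplus = $2,007.84 − $1,549.44 = $458.40

$458.40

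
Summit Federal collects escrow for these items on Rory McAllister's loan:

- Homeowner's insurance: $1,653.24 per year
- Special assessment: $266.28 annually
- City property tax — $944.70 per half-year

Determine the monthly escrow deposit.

Homeowner's insurance = $1,653.24 annually
Special assessment = $266.28 annually
City property tax = $944.70 × 2 = $1,889.40 annually
Annual escrow total = $3,808.92
Per month = $3,808.92 ÷ 12 = $317.41

$317.41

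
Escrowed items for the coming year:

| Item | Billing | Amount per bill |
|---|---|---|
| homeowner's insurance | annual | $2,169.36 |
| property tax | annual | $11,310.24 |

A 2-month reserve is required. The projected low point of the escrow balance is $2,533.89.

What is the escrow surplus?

$287.29

Homeowner's insurance = $2,169.36/yr
Property tax = $11,310.24/yr
Yearly total = $13,479.60
Per month = $13,479.60 ÷ 12 = $1,123.30
Required cushion = 2 × $1,123.30 = $2,246.60
Surplus = $2,533.89 − $2,246.60 = $287.29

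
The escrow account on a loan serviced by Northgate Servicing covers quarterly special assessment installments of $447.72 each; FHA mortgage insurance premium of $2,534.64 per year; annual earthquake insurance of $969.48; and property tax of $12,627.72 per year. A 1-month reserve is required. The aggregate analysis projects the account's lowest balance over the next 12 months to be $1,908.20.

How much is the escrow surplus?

$414.64

Special assessment = $447.72 × 4 = $1,790.88 annually
FHA mortgage insurance premium = $2,534.64 annually
Earthquake insurance = $969.48 annually
Property tax = $12,627.72 annually
Yearly total = $1,790.88 + $2,534.64 + $969.48 + $12,627.72 = $17,922.72
Monthly escrow = $17,922.72 ÷ 12 = $1,493.56
Required cushion = 1 × $1,493.56 = $1,493.56
Surplus = $1,908.20 − $1,493.56 = $414.64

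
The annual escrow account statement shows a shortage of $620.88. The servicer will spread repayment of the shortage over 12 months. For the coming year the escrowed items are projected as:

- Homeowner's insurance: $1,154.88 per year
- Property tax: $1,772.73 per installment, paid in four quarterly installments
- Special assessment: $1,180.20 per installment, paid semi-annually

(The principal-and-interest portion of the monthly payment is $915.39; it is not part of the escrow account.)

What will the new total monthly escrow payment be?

$935.59

Homeowner's insurance = $1,154.88 per year
Property tax = $1,772.73 × 4 = $7,090.92 per year
Special assessment = $1,180.20 × 2 = $2,360.40 per year
Combined annual = $1,154.88 + $7,090.92 + $2,360.40 = $10,606.20
Per month = $10,606.20 ÷ 12 = $883.85
Monthly shortage recovery: $620.88 ÷ 12 = $51.74
New monthly escrow = $883.85 + $51.74 = $935.59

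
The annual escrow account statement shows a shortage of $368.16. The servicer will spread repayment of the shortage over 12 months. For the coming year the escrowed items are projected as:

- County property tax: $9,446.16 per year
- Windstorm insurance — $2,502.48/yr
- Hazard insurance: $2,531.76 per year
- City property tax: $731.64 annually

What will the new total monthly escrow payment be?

County property tax = $9,446.16 per year
Windstorm insurance = $2,502.48 per year
Hazard insurance = $2,531.76 per year
City property tax = $731.64 per year
Yearly total = $9,446.16 + $2,502.48 + $2,531.76 + $731.64 = $15,212.04
Monthly = $15,212.04 ÷ 12 = $1,267.67
Monthly shortage recovery: $368.16 ÷ 12 = $30.68
Adjusted monthly = $1,267.67 + $30.68 = $1,298.35

$1,298.35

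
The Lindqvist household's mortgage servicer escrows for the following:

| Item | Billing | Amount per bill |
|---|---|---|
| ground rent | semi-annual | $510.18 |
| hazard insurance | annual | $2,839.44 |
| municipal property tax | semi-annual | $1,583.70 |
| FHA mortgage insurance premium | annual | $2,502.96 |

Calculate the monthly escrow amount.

$794.18

Ground rent = $510.18 × 2 = $1,020.36
Hazard insurance = $2,839.44
Municipal property tax = $1,583.70 × 2 = $3,167.40
FHA mortgage insurance premium = $2,502.96
Yearly total = $1,020.36 + $2,839.44 + $3,167.40 + $2,502.96 = $9,530.16
Monthly = $9,530.16 / 12 = $794.18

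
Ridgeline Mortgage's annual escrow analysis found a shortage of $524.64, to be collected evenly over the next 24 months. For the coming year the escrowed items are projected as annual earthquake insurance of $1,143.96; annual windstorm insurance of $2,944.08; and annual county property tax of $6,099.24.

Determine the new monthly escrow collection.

Earthquake insurance — $1,143.96
Windstorm insurance — $2,944.08
County property tax — $6,099.24
Total annual escrow = $10,187.28
Monthly escrow = $10,187.28 ÷ 12 = $848.94
Shortage per month = $524.64 ÷ 24 = $21.86
Adjusted monthly = $848.94 + $21.86 = $870.80

$870.80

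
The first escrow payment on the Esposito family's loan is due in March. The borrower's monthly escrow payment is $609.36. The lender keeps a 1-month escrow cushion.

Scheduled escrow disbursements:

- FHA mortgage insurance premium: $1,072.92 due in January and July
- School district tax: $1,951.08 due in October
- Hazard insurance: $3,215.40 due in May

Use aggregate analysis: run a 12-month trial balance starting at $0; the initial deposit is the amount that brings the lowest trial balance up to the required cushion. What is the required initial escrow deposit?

$1,996.68

Cushion = 1 × $609.36 = $609.36
Trial balance (start $0, +$609.36 each month, − disbursements):
  Mar: +$609.36 → $609.36
  Apr: +$609.36 → $1,218.72
  May: +$609.36 − $3,215.40 → -$1,387.32
  Jun: +$609.36 → -$777.96
  Jul: +$609.36 − $1,072.92 → -$1,241.52
  Aug: +$609.36 → -$632.16
  Sep: +$609.36 → -$22.80
  Oct: +$609.36 − $1,951.08 → -$1,364.52
  Nov: +$609.36 → -$755.16
  Dec: +$609.36 → -$145.80
  Jan: +$609.36 − $1,072.92 → -$609.36
  Feb: +$609.36 → $0.00
Lowest trial balance = -$1,387.32 (May)
Initial deposit = cushion − low point = $609.36 − (-$1,387.32) = $1,996.68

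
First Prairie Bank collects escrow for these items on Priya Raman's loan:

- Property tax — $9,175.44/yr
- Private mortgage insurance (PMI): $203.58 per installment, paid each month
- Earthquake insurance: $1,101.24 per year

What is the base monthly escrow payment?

Property tax: $9,175.44/yr
Private mortgage insurance (PMI): $203.58 × 12 = $2,442.96/yr
Earthquake insurance: $1,101.24/yr
Yearly total = $12,719.64
Monthly = $12,719.64 ÷ 12 = $1,059.97

$1,059.97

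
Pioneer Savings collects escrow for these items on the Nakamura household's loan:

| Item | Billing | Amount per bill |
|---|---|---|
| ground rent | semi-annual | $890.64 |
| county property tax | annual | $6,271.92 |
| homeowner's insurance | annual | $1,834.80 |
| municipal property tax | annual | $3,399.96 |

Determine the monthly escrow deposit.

Ground rent = $890.64 × 2 = $1,781.28
County property tax = $6,271.92
Homeowner's insurance = $1,834.80
Municipal property tax = $3,399.96
Total annual escrow = $13,287.96
Base monthly escrow = $13,287.96 / 12 = $1,107.33

$1,107.33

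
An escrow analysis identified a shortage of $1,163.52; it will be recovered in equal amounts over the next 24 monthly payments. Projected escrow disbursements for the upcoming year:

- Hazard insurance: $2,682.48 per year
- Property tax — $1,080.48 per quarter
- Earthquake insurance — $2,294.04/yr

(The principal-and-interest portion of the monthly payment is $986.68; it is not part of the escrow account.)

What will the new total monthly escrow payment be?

Hazard insurance: $2,682.48 annually
Property tax: $1,080.48 × 4 = $4,321.92 annually
Earthquake insurance: $2,294.04 annually
Combined annual = $9,298.44
Per month = $9,298.44 / 12 = $774.87
Monthly shortage recovery: $1,163.52 ÷ 24 = $48.48
New monthly escrow = $774.87 + $48.48 = $823.35

$823.35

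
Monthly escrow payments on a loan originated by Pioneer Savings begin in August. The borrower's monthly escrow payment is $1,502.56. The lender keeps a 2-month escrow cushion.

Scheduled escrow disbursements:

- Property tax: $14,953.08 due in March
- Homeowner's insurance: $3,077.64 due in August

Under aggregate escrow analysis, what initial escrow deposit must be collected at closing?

Cushion = 2 × $1,502.56 = $3,005.12
Trial balance (start $0, +$1,502.56 each month, − disbursements):
  Aug: +$1,502.56 − $3,077.64 → -$1,575.08
  Sep: +$1,502.56 → -$72.52
  Oct: +$1,502.56 → $1,430.04
  Nov: +$1,502.56 → $2,932.60
  Dec: +$1,502.56 → $4,435.16
  Jan: +$1,502.56 → $5,937.72
  Feb: +$1,502.56 → $7,440.28
  Mar: +$1,502.56 − $14,953.08 → -$6,010.24
  Apr: +$1,502.56 → -$4,507.68
  May: +$1,502.56 → -$3,005.12
  Jun: +$1,502.56 → -$1,502.56
  Jul: +$1,502.56 → $0.00
Lowest trial balance = -$6,010.24 (Mar)
Initial deposit = cushion − low point = $3,005.12 − (-$6,010.24) = $9,015.36

$9,015.36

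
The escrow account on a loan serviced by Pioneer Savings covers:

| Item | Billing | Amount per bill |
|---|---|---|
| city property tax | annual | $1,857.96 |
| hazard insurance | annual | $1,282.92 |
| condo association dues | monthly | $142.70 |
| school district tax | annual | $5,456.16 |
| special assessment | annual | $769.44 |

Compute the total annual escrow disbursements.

$11,078.88

City property tax: $1,857.96 annually
Hazard insurance: $1,282.92 annually
Condo association dues: $142.70 × 12 = $1,712.40 annually
School district tax: $5,456.16 annually
Special assessment: $769.44 annually
Combined annual = $11,078.88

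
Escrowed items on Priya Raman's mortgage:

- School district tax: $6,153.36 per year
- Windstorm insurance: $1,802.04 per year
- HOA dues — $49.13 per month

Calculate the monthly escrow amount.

$712.08

School district tax — $6,153.36 annually
Windstorm insurance — $1,802.04 annually
HOA dues — $49.13 × 12 = $589.56 annually
Total per year = $6,153.36 + $1,802.04 + $589.56 = $8,544.96
Per month = $8,544.96 ÷ 12 = $712.08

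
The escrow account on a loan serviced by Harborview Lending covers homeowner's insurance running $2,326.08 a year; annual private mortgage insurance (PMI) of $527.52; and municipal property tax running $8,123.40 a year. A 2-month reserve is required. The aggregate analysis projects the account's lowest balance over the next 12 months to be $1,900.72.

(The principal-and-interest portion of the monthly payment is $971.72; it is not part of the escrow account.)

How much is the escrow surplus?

$71.22

Homeowner's insurance — $2,326.08 annually
Private mortgage insurance (PMI) — $527.52 annually
Municipal property tax — $8,123.40 annually
Yearly total = $2,326.08 + $527.52 + $8,123.40 = $10,977.00
Base monthly escrow = $10,977.00 / 12 = $914.75
Required cushion = 2 × $914.75 = $1,829.50
Surplus = $1,900.72 − $1,829.50 = $71.22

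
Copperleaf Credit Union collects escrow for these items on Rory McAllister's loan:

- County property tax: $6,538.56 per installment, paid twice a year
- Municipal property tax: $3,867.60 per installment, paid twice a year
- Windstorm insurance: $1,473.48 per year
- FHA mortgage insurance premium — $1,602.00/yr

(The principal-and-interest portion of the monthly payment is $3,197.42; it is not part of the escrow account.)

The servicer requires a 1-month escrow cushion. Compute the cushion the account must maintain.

County property tax: $6,538.56 × 2 = $13,077.12 annually
Municipal property tax: $3,867.60 × 2 = $7,735.20 annually
Windstorm insurance: $1,473.48 annually
FHA mortgage insurance premium: $1,602.00 annually
Yearly total = $13,077.12 + $7,735.20 + $1,473.48 + $1,602.00 = $23,887.80
Monthly = $23,887.80 ÷ 12 = $1,990.65
Required cushion = 1 × $1,990.65 = $1,990.65

$1,990.65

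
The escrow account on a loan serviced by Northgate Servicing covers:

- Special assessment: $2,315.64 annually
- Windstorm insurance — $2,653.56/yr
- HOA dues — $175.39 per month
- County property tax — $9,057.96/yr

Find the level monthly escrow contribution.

Special assessment: $2,315.64 annually
Windstorm insurance: $2,653.56 annually
HOA dues: $175.39 × 12 = $2,104.68 annually
County property tax: $9,057.96 annually
Total per year = $2,315.64 + $2,653.56 + $2,104.68 + $9,057.96 = $16,131.84
Per month = $16,131.84 ÷ 12 = $1,344.32

$1,344.32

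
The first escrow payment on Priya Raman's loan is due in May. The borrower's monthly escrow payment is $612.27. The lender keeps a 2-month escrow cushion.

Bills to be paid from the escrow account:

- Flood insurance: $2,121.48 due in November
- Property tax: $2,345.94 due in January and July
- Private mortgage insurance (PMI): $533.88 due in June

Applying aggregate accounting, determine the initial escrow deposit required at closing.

Cushion = 2 × $612.27 = $1,224.54
Trial balance (start $0, +$612.27 each month, − disbursements):
  May: +$612.27 → $612.27
  Jun: +$612.27 − $533.88 → $690.66
  Jul: +$612.27 − $2,345.94 → -$1,043.01
  Aug: +$612.27 → -$430.74
  Sep: +$612.27 → $181.53
  Oct: +$612.27 → $793.80
  Nov: +$612.27 − $2,121.48 → -$715.41
  Dec: +$612.27 → -$103.14
  Jan: +$612.27 − $2,345.94 → -$1,836.81
  Feb: +$612.27 → -$1,224.54
  Mar: +$612.27 → -$612.27
  Apr: +$612.27 → $0.00
Lowest trial balance = -$1,836.81 (Jan)
Initial deposit = cushion − low point = $1,224.54 − (-$1,836.81) = $3,061.35

$3,061.35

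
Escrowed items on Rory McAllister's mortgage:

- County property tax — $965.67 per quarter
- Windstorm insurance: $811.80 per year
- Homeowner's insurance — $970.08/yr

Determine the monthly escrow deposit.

$470.38

County property tax: $965.67 × 4 = $3,862.68/yr
Windstorm insurance: $811.80/yr
Homeowner's insurance: $970.08/yr
Annual escrow total = $3,862.68 + $811.80 + $970.08 = $5,644.56
Base monthly escrow = $5,644.56 / 12 = $470.38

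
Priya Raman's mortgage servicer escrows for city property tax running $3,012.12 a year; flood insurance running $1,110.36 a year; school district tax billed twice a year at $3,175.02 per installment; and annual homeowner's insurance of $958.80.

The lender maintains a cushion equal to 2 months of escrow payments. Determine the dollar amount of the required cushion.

City property tax = $3,012.12/yr
Flood insurance = $1,110.36/yr
School district tax = $3,175.02 × 2 = $6,350.04/yr
Homeowner's insurance = $958.80/yr
Yearly total = $3,012.12 + $1,110.36 + $6,350.04 + $958.80 = $11,431.32
Monthly = $11,431.32 ÷ 12 = $952.61
Reserve = 2 × $952.61 = $1,905.22

$1,905.22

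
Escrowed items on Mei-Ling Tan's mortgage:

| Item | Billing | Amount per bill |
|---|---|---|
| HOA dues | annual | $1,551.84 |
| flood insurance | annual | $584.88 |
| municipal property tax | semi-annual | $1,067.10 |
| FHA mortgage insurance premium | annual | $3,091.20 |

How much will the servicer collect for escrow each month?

HOA dues: $1,551.84 annually
Flood insurance: $584.88 annually
Municipal property tax: $1,067.10 × 2 = $2,134.20 annually
FHA mortgage insurance premium: $3,091.20 annually
Total per year = $1,551.84 + $584.88 + $2,134.20 + $3,091.20 = $7,362.12
Per month = $7,362.12 / 12 = $613.51

$613.51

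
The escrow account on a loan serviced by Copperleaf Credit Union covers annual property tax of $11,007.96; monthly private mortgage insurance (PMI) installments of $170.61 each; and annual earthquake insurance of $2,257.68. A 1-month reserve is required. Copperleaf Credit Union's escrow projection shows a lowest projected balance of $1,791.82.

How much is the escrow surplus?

$515.74

Property tax: $11,007.96 annually
Private mortgage insurance (PMI): $170.61 × 12 = $2,047.32 annually
Earthquake insurance: $2,257.68 annually
Total annual escrow = $15,312.96
Per month = $15,312.96 / 12 = $1,276.08
Required cushion = 1 × $1,276.08 = $1,276.08
Surplus = $1,791.82 − $1,276.08 = $515.74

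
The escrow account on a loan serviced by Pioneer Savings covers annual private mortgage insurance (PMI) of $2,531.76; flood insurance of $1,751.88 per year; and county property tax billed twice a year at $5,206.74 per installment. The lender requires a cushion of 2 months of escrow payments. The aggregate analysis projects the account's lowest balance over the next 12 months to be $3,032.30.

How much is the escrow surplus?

$582.78

Private mortgage insurance (PMI): $2,531.76 annually
Flood insurance: $1,751.88 annually
County property tax: $5,206.74 × 2 = $10,413.48 annually
Yearly total = $14,697.12
Per month = $14,697.12 / 12 = $1,224.76
Required cushion = 2 × $1,224.76 = $2,449.52
Excess over cushion: $3,032.30 − $2,449.52 = $582.78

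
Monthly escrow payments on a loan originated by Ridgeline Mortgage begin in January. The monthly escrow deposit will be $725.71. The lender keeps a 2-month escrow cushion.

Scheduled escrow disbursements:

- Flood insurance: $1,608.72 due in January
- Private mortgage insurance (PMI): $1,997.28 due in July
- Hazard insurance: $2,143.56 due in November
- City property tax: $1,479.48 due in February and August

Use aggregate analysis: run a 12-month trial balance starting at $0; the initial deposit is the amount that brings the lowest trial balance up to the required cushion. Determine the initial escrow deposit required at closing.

Cushion = 2 × $725.71 = $1,451.42
Trial balance (start $0, +$725.71 each month, − disbursements):
  Jan: +$725.71 − $1,608.72 → -$883.01
  Feb: +$725.71 − $1,479.48 → -$1,636.78
  Mar: +$725.71 → -$911.07
  Apr: +$725.71 → -$185.36
  May: +$725.71 → $540.35
  Jun: +$725.71 → $1,266.06
  Jul: +$725.71 − $1,997.28 → -$5.51
  Aug: +$725.71 − $1,479.48 → -$759.28
  Sep: +$725.71 → -$33.57
  Oct: +$725.71 → $692.14
  Nov: +$725.71 − $2,143.56 → -$725.71
  Dec: +$725.71 → $0.00
Lowest trial balance = -$1,636.78 (Feb)
Initial deposit = cushion − low point = $1,451.42 − (-$1,636.78) = $3,088.20

$3,088.20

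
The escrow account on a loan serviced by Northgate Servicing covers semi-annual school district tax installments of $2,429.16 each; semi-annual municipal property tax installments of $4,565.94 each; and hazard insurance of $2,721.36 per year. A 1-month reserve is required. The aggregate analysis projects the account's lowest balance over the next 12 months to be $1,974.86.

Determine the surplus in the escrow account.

$582.23

School district tax — $2,429.16 × 2 = $4,858.32/yr
Municipal property tax — $4,565.94 × 2 = $9,131.88/yr
Hazard insurance — $2,721.36/yr
Total per year = $16,711.56
Monthly = $16,711.56 / 12 = $1,392.63
Required cushion = 1 × $1,392.63 = $1,392.63
Excess over cushion: $1,974.86 − $1,392.63 = $582.23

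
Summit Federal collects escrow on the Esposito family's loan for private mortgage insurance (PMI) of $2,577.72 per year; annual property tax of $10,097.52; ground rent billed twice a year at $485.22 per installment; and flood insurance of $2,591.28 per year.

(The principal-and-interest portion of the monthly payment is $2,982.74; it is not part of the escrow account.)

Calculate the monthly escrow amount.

$1,353.08

Private mortgage insurance (PMI) = $2,577.72 per year
Property tax = $10,097.52 per year
Ground rent = $485.22 × 2 = $970.44 per year
Flood insurance = $2,591.28 per year
Total annual escrow = $2,577.72 + $10,097.52 + $970.44 + $2,591.28 = $16,236.96
Monthly = $16,236.96 ÷ 12 = $1,353.08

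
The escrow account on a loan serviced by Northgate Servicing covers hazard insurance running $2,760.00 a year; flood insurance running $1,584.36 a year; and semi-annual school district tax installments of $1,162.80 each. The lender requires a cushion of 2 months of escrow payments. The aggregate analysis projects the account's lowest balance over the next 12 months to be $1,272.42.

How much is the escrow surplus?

Hazard insurance = $2,760.00
Flood insurance = $1,584.36
School district tax = $1,162.80 × 2 = $2,325.60
Combined annual = $6,669.96
Base monthly escrow = $6,669.96 / 12 = $555.83
Cushion = 2 × $555.83 = $1,111.66
Surplus = $1,272.42 − $1,111.66 = $160.76

$160.76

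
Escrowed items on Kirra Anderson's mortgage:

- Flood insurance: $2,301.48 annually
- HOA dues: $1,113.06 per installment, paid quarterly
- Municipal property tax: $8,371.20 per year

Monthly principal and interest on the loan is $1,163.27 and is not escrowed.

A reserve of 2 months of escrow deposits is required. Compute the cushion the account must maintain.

Flood insurance — $2,301.48/yr
HOA dues — $1,113.06 × 4 = $4,452.24/yr
Municipal property tax — $8,371.20/yr
Total annual escrow = $15,124.92
Monthly escrow = $15,124.92 ÷ 12 = $1,260.41
Required cushion = 2 × $1,260.41 = $2,520.82

$2,520.82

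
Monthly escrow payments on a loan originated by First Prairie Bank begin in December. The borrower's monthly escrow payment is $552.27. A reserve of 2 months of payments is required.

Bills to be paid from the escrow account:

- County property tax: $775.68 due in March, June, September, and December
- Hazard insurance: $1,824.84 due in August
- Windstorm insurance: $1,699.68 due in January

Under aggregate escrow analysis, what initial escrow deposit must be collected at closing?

$2,475.36

Cushion = 2 × $552.27 = $1,104.54
Trial balance (start $0, +$552.27 each month, − disbursements):
  Dec: +$552.27 − $775.68 → -$223.41
  Jan: +$552.27 − $1,699.68 → -$1,370.82
  Feb: +$552.27 → -$818.55
  Mar: +$552.27 − $775.68 → -$1,041.96
  Apr: +$552.27 → -$489.69
  May: +$552.27 → $62.58
  Jun: +$552.27 − $775.68 → -$160.83
  Jul: +$552.27 → $391.44
  Aug: +$552.27 − $1,824.84 → -$881.13
  Sep: +$552.27 − $775.68 → -$1,104.54
  Oct: +$552.27 → -$552.27
  Nov: +$552.27 → $0.00
Lowest trial balance = -$1,370.82 (Jan)
Initial deposit = cushion − low point = $1,104.54 − (-$1,370.82) = $2,475.36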